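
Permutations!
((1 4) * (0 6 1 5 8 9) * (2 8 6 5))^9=((0 5 6 1 4 2 8 9))^9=(0 5 6 1 4 2 8 9)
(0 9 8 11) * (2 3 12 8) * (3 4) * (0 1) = (0 9 2 4 3 12 8 11 1) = [9, 0, 4, 12, 3, 5, 6, 7, 11, 2, 10, 1, 8]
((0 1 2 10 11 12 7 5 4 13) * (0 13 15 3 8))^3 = ((0 1 2 10 11 12 7 5 4 15 3 8))^3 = (0 10 7 15)(1 11 5 3)(2 12 4 8)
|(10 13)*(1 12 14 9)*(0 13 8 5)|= 20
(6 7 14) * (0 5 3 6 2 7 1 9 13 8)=(0 5 3 6 1 9 13 8)(2 7 14)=[5, 9, 7, 6, 4, 3, 1, 14, 0, 13, 10, 11, 12, 8, 2]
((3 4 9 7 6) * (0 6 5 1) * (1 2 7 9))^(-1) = (9)(0 1 4 3 6)(2 5 7)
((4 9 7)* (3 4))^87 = ((3 4 9 7))^87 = (3 7 9 4)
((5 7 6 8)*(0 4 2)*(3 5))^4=(0 4 2)(3 8 6 7 5)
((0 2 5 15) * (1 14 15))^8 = (0 5 14)(1 15 2)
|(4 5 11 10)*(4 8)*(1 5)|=|(1 5 11 10 8 4)|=6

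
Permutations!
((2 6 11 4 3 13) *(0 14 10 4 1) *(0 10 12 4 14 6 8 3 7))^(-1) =(0 7 4 12 14 10 1 11 6)(2 13 3 8)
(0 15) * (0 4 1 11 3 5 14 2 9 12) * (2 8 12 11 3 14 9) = [15, 3, 2, 5, 1, 9, 6, 7, 12, 11, 10, 14, 0, 13, 8, 4] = (0 15 4 1 3 5 9 11 14 8 12)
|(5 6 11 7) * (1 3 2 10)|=|(1 3 2 10)(5 6 11 7)|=4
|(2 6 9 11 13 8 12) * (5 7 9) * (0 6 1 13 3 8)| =|(0 6 5 7 9 11 3 8 12 2 1 13)| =12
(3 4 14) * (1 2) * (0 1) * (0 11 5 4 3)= (0 1 2 11 5 4 14)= [1, 2, 11, 3, 14, 4, 6, 7, 8, 9, 10, 5, 12, 13, 0]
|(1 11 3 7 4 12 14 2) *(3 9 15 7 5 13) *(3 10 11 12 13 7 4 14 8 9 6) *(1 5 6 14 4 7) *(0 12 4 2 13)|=|(0 12 8 9 15 7 2 5 1 4)(3 6)(10 11 14 13)|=20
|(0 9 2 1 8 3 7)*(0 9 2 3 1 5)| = 6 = |(0 2 5)(1 8)(3 7 9)|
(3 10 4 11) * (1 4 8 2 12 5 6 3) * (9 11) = (1 4 9 11)(2 12 5 6 3 10 8) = [0, 4, 12, 10, 9, 6, 3, 7, 2, 11, 8, 1, 5]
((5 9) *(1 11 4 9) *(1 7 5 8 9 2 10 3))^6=((1 11 4 2 10 3)(5 7)(8 9))^6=(11)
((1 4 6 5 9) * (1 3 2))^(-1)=(1 2 3 9 5 6 4)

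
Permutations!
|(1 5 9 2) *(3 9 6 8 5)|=12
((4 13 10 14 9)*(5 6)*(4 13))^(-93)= ((5 6)(9 13 10 14))^(-93)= (5 6)(9 14 10 13)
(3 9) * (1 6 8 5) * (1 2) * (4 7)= [0, 6, 1, 9, 7, 2, 8, 4, 5, 3]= (1 6 8 5 2)(3 9)(4 7)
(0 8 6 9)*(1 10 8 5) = (0 5 1 10 8 6 9) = [5, 10, 2, 3, 4, 1, 9, 7, 6, 0, 8]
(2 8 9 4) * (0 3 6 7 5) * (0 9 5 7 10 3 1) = (0 1)(2 8 5 9 4)(3 6 10) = [1, 0, 8, 6, 2, 9, 10, 7, 5, 4, 3]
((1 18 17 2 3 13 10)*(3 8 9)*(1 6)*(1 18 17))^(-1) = (1 18 6 10 13 3 9 8 2 17)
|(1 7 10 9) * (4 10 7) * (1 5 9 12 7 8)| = 6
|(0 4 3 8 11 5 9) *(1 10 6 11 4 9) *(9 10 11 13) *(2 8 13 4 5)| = 35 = |(0 10 6 4 3 13 9)(1 11 2 8 5)|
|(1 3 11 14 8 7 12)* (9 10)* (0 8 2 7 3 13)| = 10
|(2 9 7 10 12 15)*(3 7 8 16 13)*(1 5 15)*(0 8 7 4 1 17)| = 15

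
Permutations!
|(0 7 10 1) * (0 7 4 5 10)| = 6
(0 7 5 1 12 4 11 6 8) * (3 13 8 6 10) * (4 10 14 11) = (0 7 5 1 12 10 3 13 8)(11 14) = [7, 12, 2, 13, 4, 1, 6, 5, 0, 9, 3, 14, 10, 8, 11]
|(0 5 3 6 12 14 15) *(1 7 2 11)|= 28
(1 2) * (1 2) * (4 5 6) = (4 5 6) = [0, 1, 2, 3, 5, 6, 4]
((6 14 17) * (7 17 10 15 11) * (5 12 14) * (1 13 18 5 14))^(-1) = ((1 13 18 5 12)(6 14 10 15 11 7 17))^(-1) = (1 12 5 18 13)(6 17 7 11 15 10 14)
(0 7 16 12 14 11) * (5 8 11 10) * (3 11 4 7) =[3, 1, 2, 11, 7, 8, 6, 16, 4, 9, 5, 0, 14, 13, 10, 15, 12] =(0 3 11)(4 7 16 12 14 10 5 8)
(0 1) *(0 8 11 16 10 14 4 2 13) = (0 1 8 11 16 10 14 4 2 13) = [1, 8, 13, 3, 2, 5, 6, 7, 11, 9, 14, 16, 12, 0, 4, 15, 10]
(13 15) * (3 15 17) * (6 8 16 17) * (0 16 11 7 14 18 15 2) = (0 16 17 3 2)(6 8 11 7 14 18 15 13) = [16, 1, 0, 2, 4, 5, 8, 14, 11, 9, 10, 7, 12, 6, 18, 13, 17, 3, 15]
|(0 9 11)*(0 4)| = |(0 9 11 4)| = 4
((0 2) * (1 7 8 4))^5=((0 2)(1 7 8 4))^5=(0 2)(1 7 8 4)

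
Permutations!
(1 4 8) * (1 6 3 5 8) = (1 4)(3 5 8 6) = [0, 4, 2, 5, 1, 8, 3, 7, 6]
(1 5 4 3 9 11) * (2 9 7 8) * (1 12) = (1 5 4 3 7 8 2 9 11 12) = [0, 5, 9, 7, 3, 4, 6, 8, 2, 11, 10, 12, 1]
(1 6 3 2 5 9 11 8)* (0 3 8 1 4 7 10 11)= (0 3 2 5 9)(1 6 8 4 7 10 11)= [3, 6, 5, 2, 7, 9, 8, 10, 4, 0, 11, 1]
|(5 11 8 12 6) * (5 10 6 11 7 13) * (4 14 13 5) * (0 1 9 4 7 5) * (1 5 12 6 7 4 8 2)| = 33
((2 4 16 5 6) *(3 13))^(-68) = (2 16 6 4 5)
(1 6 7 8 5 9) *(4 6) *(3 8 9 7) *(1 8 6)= (1 4)(3 6)(5 7 9 8)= [0, 4, 2, 6, 1, 7, 3, 9, 5, 8]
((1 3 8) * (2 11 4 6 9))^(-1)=((1 3 8)(2 11 4 6 9))^(-1)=(1 8 3)(2 9 6 4 11)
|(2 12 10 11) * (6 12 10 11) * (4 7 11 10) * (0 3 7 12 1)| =|(0 3 7 11 2 4 12 10 6 1)| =10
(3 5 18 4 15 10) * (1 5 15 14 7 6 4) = (1 5 18)(3 15 10)(4 14 7 6) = [0, 5, 2, 15, 14, 18, 4, 6, 8, 9, 3, 11, 12, 13, 7, 10, 16, 17, 1]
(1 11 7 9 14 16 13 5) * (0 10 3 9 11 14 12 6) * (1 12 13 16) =[10, 14, 2, 9, 4, 12, 0, 11, 8, 13, 3, 7, 6, 5, 1, 15, 16] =(16)(0 10 3 9 13 5 12 6)(1 14)(7 11)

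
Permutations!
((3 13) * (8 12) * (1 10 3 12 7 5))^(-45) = ((1 10 3 13 12 8 7 5))^(-45) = (1 13 7 10 12 5 3 8)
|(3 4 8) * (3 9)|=|(3 4 8 9)|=4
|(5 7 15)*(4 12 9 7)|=|(4 12 9 7 15 5)|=6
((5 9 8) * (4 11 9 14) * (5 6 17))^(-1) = (4 14 5 17 6 8 9 11)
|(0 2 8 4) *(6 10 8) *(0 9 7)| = 8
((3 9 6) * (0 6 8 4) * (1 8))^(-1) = ((0 6 3 9 1 8 4))^(-1) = (0 4 8 1 9 3 6)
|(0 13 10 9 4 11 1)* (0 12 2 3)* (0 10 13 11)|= |(13)(0 11 1 12 2 3 10 9 4)|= 9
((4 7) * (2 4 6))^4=(7)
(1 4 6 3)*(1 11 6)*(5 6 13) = (1 4)(3 11 13 5 6) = [0, 4, 2, 11, 1, 6, 3, 7, 8, 9, 10, 13, 12, 5]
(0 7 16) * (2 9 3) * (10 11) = (0 7 16)(2 9 3)(10 11) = [7, 1, 9, 2, 4, 5, 6, 16, 8, 3, 11, 10, 12, 13, 14, 15, 0]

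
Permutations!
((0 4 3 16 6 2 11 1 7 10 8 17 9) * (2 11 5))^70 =(0 17 10 1 6 3)(4 9 8 7 11 16) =((0 4 3 16 6 11 1 7 10 8 17 9)(2 5))^70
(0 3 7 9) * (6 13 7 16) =(0 3 16 6 13 7 9) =[3, 1, 2, 16, 4, 5, 13, 9, 8, 0, 10, 11, 12, 7, 14, 15, 6]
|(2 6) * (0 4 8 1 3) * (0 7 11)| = |(0 4 8 1 3 7 11)(2 6)| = 14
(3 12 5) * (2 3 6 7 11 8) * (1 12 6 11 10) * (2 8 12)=[0, 2, 3, 6, 4, 11, 7, 10, 8, 9, 1, 12, 5]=(1 2 3 6 7 10)(5 11 12)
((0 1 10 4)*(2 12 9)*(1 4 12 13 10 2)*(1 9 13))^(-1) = ((0 4)(1 2)(10 12 13))^(-1) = (0 4)(1 2)(10 13 12)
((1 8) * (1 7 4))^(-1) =(1 4 7 8)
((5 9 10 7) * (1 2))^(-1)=(1 2)(5 7 10 9)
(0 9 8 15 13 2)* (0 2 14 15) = (0 9 8)(13 14 15) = [9, 1, 2, 3, 4, 5, 6, 7, 0, 8, 10, 11, 12, 14, 15, 13]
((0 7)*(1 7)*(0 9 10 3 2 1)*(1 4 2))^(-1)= (1 3 10 9 7)(2 4)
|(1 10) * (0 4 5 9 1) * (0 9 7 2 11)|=|(0 4 5 7 2 11)(1 10 9)|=6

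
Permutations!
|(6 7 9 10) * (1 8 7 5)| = 7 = |(1 8 7 9 10 6 5)|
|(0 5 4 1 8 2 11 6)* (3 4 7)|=|(0 5 7 3 4 1 8 2 11 6)|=10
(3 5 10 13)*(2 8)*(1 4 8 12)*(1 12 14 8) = (1 4)(2 14 8)(3 5 10 13) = [0, 4, 14, 5, 1, 10, 6, 7, 2, 9, 13, 11, 12, 3, 8]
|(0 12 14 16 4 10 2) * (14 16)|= |(0 12 16 4 10 2)|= 6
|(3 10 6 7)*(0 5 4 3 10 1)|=|(0 5 4 3 1)(6 7 10)|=15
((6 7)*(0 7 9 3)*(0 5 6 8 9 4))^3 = ((0 7 8 9 3 5 6 4))^3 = (0 9 6 7 3 4 8 5)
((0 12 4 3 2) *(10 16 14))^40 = ((0 12 4 3 2)(10 16 14))^40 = (10 16 14)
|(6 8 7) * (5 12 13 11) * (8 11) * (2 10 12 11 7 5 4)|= 8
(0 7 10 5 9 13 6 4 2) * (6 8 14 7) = (0 6 4 2)(5 9 13 8 14 7 10) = [6, 1, 0, 3, 2, 9, 4, 10, 14, 13, 5, 11, 12, 8, 7]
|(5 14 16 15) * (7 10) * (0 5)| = 10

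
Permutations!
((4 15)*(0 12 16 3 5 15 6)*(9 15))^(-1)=(0 6 4 15 9 5 3 16 12)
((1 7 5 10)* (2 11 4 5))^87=((1 7 2 11 4 5 10))^87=(1 11 10 2 5 7 4)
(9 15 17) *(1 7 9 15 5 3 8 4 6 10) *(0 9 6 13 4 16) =(0 9 5 3 8 16)(1 7 6 10)(4 13)(15 17) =[9, 7, 2, 8, 13, 3, 10, 6, 16, 5, 1, 11, 12, 4, 14, 17, 0, 15]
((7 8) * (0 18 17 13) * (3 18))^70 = (18)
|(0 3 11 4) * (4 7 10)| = |(0 3 11 7 10 4)| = 6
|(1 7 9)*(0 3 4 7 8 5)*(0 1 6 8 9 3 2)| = |(0 2)(1 9 6 8 5)(3 4 7)| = 30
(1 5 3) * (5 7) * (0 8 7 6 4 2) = (0 8 7 5 3 1 6 4 2) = [8, 6, 0, 1, 2, 3, 4, 5, 7]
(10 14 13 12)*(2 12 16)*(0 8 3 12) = (0 8 3 12 10 14 13 16 2) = [8, 1, 0, 12, 4, 5, 6, 7, 3, 9, 14, 11, 10, 16, 13, 15, 2]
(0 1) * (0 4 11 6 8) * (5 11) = (0 1 4 5 11 6 8) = [1, 4, 2, 3, 5, 11, 8, 7, 0, 9, 10, 6]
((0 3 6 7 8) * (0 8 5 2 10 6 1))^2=(0 1 3)(2 6 5 10 7)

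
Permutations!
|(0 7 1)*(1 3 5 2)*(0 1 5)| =|(0 7 3)(2 5)| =6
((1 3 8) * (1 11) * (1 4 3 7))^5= ((1 7)(3 8 11 4))^5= (1 7)(3 8 11 4)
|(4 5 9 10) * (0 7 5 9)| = |(0 7 5)(4 9 10)| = 3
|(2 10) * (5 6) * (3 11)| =2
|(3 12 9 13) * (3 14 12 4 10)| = |(3 4 10)(9 13 14 12)| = 12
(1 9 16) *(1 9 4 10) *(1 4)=(4 10)(9 16)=[0, 1, 2, 3, 10, 5, 6, 7, 8, 16, 4, 11, 12, 13, 14, 15, 9]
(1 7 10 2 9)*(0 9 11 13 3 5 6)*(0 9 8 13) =(0 8 13 3 5 6 9 1 7 10 2 11) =[8, 7, 11, 5, 4, 6, 9, 10, 13, 1, 2, 0, 12, 3]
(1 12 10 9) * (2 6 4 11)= (1 12 10 9)(2 6 4 11)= [0, 12, 6, 3, 11, 5, 4, 7, 8, 1, 9, 2, 10]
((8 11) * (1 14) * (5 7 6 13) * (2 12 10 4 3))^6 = (14)(2 12 10 4 3)(5 6)(7 13)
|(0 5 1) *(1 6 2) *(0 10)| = |(0 5 6 2 1 10)| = 6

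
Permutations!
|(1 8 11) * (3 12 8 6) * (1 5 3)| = 10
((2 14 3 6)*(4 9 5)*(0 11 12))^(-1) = (0 12 11)(2 6 3 14)(4 5 9)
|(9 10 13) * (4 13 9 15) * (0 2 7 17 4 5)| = 8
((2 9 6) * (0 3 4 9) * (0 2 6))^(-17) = (0 9 4 3)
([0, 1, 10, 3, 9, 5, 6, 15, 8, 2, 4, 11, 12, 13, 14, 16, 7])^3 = (16)(2 9 4 10)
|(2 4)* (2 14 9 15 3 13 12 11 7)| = 10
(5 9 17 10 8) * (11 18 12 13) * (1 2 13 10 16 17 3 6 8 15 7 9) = [0, 2, 13, 6, 4, 1, 8, 9, 5, 3, 15, 18, 10, 11, 14, 7, 17, 16, 12] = (1 2 13 11 18 12 10 15 7 9 3 6 8 5)(16 17)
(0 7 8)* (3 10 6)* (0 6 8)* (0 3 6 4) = (0 7 3 10 8 4) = [7, 1, 2, 10, 0, 5, 6, 3, 4, 9, 8]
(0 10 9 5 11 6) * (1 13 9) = (0 10 1 13 9 5 11 6) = [10, 13, 2, 3, 4, 11, 0, 7, 8, 5, 1, 6, 12, 9]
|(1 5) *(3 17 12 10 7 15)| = 6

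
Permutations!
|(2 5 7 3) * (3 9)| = 5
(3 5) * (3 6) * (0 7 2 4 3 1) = (0 7 2 4 3 5 6 1) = [7, 0, 4, 5, 3, 6, 1, 2]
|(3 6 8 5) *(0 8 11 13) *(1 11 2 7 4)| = 11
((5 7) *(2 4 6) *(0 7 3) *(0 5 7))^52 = ((7)(2 4 6)(3 5))^52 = (7)(2 4 6)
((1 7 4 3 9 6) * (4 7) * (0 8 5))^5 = (9)(0 5 8)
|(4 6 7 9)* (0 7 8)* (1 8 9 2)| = 15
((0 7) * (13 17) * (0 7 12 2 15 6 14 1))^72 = (17)(0 2 6 1 12 15 14)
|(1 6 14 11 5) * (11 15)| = |(1 6 14 15 11 5)| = 6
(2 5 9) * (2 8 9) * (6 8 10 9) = (2 5)(6 8)(9 10) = [0, 1, 5, 3, 4, 2, 8, 7, 6, 10, 9]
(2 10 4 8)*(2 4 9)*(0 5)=[5, 1, 10, 3, 8, 0, 6, 7, 4, 2, 9]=(0 5)(2 10 9)(4 8)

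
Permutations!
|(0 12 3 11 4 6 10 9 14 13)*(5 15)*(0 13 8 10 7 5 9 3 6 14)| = 42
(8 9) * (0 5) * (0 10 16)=[5, 1, 2, 3, 4, 10, 6, 7, 9, 8, 16, 11, 12, 13, 14, 15, 0]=(0 5 10 16)(8 9)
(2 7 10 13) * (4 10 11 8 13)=(2 7 11 8 13)(4 10)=[0, 1, 7, 3, 10, 5, 6, 11, 13, 9, 4, 8, 12, 2]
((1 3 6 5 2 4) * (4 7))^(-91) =((1 3 6 5 2 7 4))^(-91) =(7)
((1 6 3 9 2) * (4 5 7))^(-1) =((1 6 3 9 2)(4 5 7))^(-1) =(1 2 9 3 6)(4 7 5)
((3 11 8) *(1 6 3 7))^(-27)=((1 6 3 11 8 7))^(-27)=(1 11)(3 7)(6 8)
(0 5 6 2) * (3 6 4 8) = [5, 1, 0, 6, 8, 4, 2, 7, 3] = (0 5 4 8 3 6 2)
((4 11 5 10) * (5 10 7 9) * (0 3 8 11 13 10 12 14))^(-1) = (0 14 12 11 8 3)(4 10 13)(5 9 7)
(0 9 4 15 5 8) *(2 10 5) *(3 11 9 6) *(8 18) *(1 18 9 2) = (0 6 3 11 2 10 5 9 4 15 1 18 8) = [6, 18, 10, 11, 15, 9, 3, 7, 0, 4, 5, 2, 12, 13, 14, 1, 16, 17, 8]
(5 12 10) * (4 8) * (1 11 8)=(1 11 8 4)(5 12 10)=[0, 11, 2, 3, 1, 12, 6, 7, 4, 9, 5, 8, 10]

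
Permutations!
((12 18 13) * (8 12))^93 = ((8 12 18 13))^93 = (8 12 18 13)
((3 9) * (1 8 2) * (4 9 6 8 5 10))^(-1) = (1 2 8 6 3 9 4 10 5)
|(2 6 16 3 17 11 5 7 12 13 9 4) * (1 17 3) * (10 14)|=|(1 17 11 5 7 12 13 9 4 2 6 16)(10 14)|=12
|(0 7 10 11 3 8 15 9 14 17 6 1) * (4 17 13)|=14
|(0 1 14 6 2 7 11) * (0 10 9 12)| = 10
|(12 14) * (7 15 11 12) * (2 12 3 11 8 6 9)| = 8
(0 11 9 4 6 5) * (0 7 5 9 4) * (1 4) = (0 11 1 4 6 9)(5 7) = [11, 4, 2, 3, 6, 7, 9, 5, 8, 0, 10, 1]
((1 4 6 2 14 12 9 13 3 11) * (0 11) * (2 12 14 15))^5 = ((0 11 1 4 6 12 9 13 3)(2 15))^5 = (0 12 11 9 1 13 4 3 6)(2 15)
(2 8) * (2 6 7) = (2 8 6 7) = [0, 1, 8, 3, 4, 5, 7, 2, 6]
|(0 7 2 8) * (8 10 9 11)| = |(0 7 2 10 9 11 8)| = 7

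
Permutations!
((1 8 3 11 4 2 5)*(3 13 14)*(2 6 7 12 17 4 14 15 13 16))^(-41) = ((1 8 16 2 5)(3 11 14)(4 6 7 12 17)(13 15))^(-41) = (1 5 2 16 8)(3 11 14)(4 17 12 7 6)(13 15)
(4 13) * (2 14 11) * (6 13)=(2 14 11)(4 6 13)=[0, 1, 14, 3, 6, 5, 13, 7, 8, 9, 10, 2, 12, 4, 11]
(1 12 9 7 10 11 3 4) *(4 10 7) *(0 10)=[10, 12, 2, 0, 1, 5, 6, 7, 8, 4, 11, 3, 9]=(0 10 11 3)(1 12 9 4)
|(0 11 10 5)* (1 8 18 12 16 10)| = |(0 11 1 8 18 12 16 10 5)| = 9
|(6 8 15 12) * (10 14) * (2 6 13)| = 6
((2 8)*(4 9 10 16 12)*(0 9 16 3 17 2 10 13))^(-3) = ((0 9 13)(2 8 10 3 17)(4 16 12))^(-3) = (2 10 17 8 3)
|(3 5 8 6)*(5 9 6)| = |(3 9 6)(5 8)| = 6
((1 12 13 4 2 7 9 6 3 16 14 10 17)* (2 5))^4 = ((1 12 13 4 5 2 7 9 6 3 16 14 10 17))^4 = (1 5 6 10 13 7 16)(2 3 17 4 9 14 12)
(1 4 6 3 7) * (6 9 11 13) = (1 4 9 11 13 6 3 7) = [0, 4, 2, 7, 9, 5, 3, 1, 8, 11, 10, 13, 12, 6]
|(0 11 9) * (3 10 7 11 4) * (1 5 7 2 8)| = 11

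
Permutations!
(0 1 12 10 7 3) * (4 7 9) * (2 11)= (0 1 12 10 9 4 7 3)(2 11)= [1, 12, 11, 0, 7, 5, 6, 3, 8, 4, 9, 2, 10]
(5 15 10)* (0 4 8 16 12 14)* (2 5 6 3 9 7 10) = (0 4 8 16 12 14)(2 5 15)(3 9 7 10 6) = [4, 1, 5, 9, 8, 15, 3, 10, 16, 7, 6, 11, 14, 13, 0, 2, 12]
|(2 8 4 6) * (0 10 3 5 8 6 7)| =|(0 10 3 5 8 4 7)(2 6)| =14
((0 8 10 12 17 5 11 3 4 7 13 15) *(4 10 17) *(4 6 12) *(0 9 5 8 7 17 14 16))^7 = (0 3)(4 13)(5 14)(6 12)(7 10)(8 9)(11 16)(15 17)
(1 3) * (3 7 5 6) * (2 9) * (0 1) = (0 1 7 5 6 3)(2 9) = [1, 7, 9, 0, 4, 6, 3, 5, 8, 2]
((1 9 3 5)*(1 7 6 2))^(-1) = (1 2 6 7 5 3 9)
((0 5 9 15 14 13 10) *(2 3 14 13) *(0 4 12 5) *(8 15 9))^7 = (15)(2 3 14)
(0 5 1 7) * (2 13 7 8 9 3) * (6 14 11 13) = (0 5 1 8 9 3 2 6 14 11 13 7) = [5, 8, 6, 2, 4, 1, 14, 0, 9, 3, 10, 13, 12, 7, 11]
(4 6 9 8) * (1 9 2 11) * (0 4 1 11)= [4, 9, 0, 3, 6, 5, 2, 7, 1, 8, 10, 11]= (11)(0 4 6 2)(1 9 8)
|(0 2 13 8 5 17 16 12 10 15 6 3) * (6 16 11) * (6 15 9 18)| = |(0 2 13 8 5 17 11 15 16 12 10 9 18 6 3)| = 15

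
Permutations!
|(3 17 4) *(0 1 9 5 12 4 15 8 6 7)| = |(0 1 9 5 12 4 3 17 15 8 6 7)| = 12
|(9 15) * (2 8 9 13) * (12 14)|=|(2 8 9 15 13)(12 14)|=10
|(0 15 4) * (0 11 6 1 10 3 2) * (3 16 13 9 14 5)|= 14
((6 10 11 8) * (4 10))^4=(4 6 8 11 10)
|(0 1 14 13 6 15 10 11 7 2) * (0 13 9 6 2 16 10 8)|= |(0 1 14 9 6 15 8)(2 13)(7 16 10 11)|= 28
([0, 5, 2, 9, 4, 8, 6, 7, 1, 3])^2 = (9)(1 8 5)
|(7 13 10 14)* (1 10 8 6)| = 7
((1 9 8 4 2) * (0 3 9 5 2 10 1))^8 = ((0 3 9 8 4 10 1 5 2))^8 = (0 2 5 1 10 4 8 9 3)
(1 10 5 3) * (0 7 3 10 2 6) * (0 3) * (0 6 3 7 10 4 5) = (0 10)(1 2 3)(4 5)(6 7) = [10, 2, 3, 1, 5, 4, 7, 6, 8, 9, 0]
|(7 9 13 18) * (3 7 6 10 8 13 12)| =20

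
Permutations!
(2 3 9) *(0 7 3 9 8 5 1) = (0 7 3 8 5 1)(2 9) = [7, 0, 9, 8, 4, 1, 6, 3, 5, 2]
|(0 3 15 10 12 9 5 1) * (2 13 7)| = 24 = |(0 3 15 10 12 9 5 1)(2 13 7)|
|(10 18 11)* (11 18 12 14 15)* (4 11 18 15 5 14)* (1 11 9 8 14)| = |(1 11 10 12 4 9 8 14 5)(15 18)| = 18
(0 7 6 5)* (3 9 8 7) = (0 3 9 8 7 6 5) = [3, 1, 2, 9, 4, 0, 5, 6, 7, 8]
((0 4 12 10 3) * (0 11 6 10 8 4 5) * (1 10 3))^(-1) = ((0 5)(1 10)(3 11 6)(4 12 8))^(-1) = (0 5)(1 10)(3 6 11)(4 8 12)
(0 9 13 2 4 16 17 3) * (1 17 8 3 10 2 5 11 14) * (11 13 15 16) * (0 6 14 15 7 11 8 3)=(0 9 7 11 15 16 3 6 14 1 17 10 2 4 8)(5 13)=[9, 17, 4, 6, 8, 13, 14, 11, 0, 7, 2, 15, 12, 5, 1, 16, 3, 10]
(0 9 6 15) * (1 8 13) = (0 9 6 15)(1 8 13) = [9, 8, 2, 3, 4, 5, 15, 7, 13, 6, 10, 11, 12, 1, 14, 0]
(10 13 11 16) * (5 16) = [0, 1, 2, 3, 4, 16, 6, 7, 8, 9, 13, 5, 12, 11, 14, 15, 10] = (5 16 10 13 11)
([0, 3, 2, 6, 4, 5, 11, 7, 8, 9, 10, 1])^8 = [0, 1, 2, 3, 4, 5, 6, 7, 8, 9, 10, 11]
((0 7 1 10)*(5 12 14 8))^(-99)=(0 7 1 10)(5 12 14 8)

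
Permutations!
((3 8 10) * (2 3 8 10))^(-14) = ((2 3 10 8))^(-14) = (2 10)(3 8)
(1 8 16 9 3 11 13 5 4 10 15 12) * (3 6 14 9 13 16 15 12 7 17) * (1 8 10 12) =(1 10)(3 11 16 13 5 4 12 8 15 7 17)(6 14 9) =[0, 10, 2, 11, 12, 4, 14, 17, 15, 6, 1, 16, 8, 5, 9, 7, 13, 3]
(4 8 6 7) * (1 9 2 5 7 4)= (1 9 2 5 7)(4 8 6)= [0, 9, 5, 3, 8, 7, 4, 1, 6, 2]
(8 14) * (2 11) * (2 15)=[0, 1, 11, 3, 4, 5, 6, 7, 14, 9, 10, 15, 12, 13, 8, 2]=(2 11 15)(8 14)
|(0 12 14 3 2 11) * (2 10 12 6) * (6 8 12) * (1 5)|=|(0 8 12 14 3 10 6 2 11)(1 5)|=18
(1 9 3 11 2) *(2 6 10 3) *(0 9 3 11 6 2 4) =(0 9 4)(1 3 6 10 11 2) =[9, 3, 1, 6, 0, 5, 10, 7, 8, 4, 11, 2]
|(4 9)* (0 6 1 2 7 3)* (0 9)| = 8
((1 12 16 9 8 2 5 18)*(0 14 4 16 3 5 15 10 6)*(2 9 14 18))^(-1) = ((0 18 1 12 3 5 2 15 10 6)(4 16 14)(8 9))^(-1) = (0 6 10 15 2 5 3 12 1 18)(4 14 16)(8 9)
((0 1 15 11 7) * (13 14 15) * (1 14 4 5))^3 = ((0 14 15 11 7)(1 13 4 5))^3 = (0 11 14 7 15)(1 5 4 13)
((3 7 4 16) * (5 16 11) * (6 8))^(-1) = (3 16 5 11 4 7)(6 8)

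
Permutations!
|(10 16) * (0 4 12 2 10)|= 6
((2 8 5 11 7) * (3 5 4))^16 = ((2 8 4 3 5 11 7))^16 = (2 4 5 7 8 3 11)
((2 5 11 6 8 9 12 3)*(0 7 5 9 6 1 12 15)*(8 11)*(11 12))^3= ((0 7 5 8 6 12 3 2 9 15)(1 11))^3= (0 8 3 15 5 12 9 7 6 2)(1 11)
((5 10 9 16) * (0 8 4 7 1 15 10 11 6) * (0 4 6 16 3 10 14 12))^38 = (0 6 7 15 12 8 4 1 14)(3 9 10)(5 16 11)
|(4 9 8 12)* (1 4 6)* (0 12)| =7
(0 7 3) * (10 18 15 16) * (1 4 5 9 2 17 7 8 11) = [8, 4, 17, 0, 5, 9, 6, 3, 11, 2, 18, 1, 12, 13, 14, 16, 10, 7, 15] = (0 8 11 1 4 5 9 2 17 7 3)(10 18 15 16)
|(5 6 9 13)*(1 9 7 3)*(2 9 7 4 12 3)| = |(1 7 2 9 13 5 6 4 12 3)| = 10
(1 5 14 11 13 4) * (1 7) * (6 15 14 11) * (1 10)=[0, 5, 2, 3, 7, 11, 15, 10, 8, 9, 1, 13, 12, 4, 6, 14]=(1 5 11 13 4 7 10)(6 15 14)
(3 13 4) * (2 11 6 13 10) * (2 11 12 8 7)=(2 12 8 7)(3 10 11 6 13 4)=[0, 1, 12, 10, 3, 5, 13, 2, 7, 9, 11, 6, 8, 4]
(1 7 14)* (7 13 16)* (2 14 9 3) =(1 13 16 7 9 3 2 14) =[0, 13, 14, 2, 4, 5, 6, 9, 8, 3, 10, 11, 12, 16, 1, 15, 7]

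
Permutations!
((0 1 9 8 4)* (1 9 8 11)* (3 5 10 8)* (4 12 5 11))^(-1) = ((0 9 4)(1 3 11)(5 10 8 12))^(-1) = (0 4 9)(1 11 3)(5 12 8 10)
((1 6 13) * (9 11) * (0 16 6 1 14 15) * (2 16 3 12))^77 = (0 6 3 13 12 14 2 15 16)(9 11)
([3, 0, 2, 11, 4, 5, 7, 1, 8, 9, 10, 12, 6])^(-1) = [1, 7, 2, 0, 4, 5, 12, 6, 8, 9, 10, 3, 11]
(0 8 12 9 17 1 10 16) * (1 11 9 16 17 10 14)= (0 8 12 16)(1 14)(9 10 17 11)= [8, 14, 2, 3, 4, 5, 6, 7, 12, 10, 17, 9, 16, 13, 1, 15, 0, 11]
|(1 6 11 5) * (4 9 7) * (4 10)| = |(1 6 11 5)(4 9 7 10)| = 4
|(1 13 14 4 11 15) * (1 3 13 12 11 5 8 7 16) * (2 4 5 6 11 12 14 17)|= |(1 14 5 8 7 16)(2 4 6 11 15 3 13 17)|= 24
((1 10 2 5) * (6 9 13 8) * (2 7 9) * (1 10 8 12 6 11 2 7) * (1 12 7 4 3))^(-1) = (1 3 4 6 12 10 5 2 11 8)(7 13 9)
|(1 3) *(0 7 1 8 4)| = 6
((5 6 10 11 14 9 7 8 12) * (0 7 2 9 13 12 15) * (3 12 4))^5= (0 7 8 15)(2 9)(3 11 12 14 5 13 6 4 10)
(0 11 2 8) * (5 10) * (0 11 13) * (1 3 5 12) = [13, 3, 8, 5, 4, 10, 6, 7, 11, 9, 12, 2, 1, 0] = (0 13)(1 3 5 10 12)(2 8 11)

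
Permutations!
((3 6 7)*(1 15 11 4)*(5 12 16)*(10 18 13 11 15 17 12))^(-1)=((1 17 12 16 5 10 18 13 11 4)(3 6 7))^(-1)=(1 4 11 13 18 10 5 16 12 17)(3 7 6)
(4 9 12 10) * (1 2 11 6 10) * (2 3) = (1 3 2 11 6 10 4 9 12) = [0, 3, 11, 2, 9, 5, 10, 7, 8, 12, 4, 6, 1]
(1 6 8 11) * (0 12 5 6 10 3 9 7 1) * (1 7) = (0 12 5 6 8 11)(1 10 3 9) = [12, 10, 2, 9, 4, 6, 8, 7, 11, 1, 3, 0, 5]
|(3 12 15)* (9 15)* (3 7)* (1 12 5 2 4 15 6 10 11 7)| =|(1 12 9 6 10 11 7 3 5 2 4 15)| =12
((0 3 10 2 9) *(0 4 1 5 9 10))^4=((0 3)(1 5 9 4)(2 10))^4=(10)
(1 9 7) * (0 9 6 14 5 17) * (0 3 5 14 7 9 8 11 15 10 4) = (0 8 11 15 10 4)(1 6 7)(3 5 17) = [8, 6, 2, 5, 0, 17, 7, 1, 11, 9, 4, 15, 12, 13, 14, 10, 16, 3]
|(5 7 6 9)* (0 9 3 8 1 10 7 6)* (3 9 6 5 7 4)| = 20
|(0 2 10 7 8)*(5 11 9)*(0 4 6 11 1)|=11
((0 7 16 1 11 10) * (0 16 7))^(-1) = ((1 11 10 16))^(-1) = (1 16 10 11)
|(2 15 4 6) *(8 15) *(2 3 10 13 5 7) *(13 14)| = 11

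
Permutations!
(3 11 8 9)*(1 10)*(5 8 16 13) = (1 10)(3 11 16 13 5 8 9) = [0, 10, 2, 11, 4, 8, 6, 7, 9, 3, 1, 16, 12, 5, 14, 15, 13]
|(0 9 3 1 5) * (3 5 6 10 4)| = |(0 9 5)(1 6 10 4 3)| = 15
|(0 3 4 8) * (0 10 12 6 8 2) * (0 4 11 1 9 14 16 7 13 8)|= 26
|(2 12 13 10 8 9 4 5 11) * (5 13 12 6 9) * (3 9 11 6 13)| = |(2 13 10 8 5 6 11)(3 9 4)| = 21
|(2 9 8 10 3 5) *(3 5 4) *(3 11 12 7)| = |(2 9 8 10 5)(3 4 11 12 7)| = 5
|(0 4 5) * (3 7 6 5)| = |(0 4 3 7 6 5)| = 6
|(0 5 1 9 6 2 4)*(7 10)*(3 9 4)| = |(0 5 1 4)(2 3 9 6)(7 10)| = 4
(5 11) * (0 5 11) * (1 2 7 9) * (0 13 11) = [5, 2, 7, 3, 4, 13, 6, 9, 8, 1, 10, 0, 12, 11] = (0 5 13 11)(1 2 7 9)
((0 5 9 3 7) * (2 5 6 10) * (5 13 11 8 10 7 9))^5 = (13)(0 7 6)(3 9)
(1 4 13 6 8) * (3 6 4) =[0, 3, 2, 6, 13, 5, 8, 7, 1, 9, 10, 11, 12, 4] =(1 3 6 8)(4 13)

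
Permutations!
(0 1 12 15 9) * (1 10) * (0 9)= [10, 12, 2, 3, 4, 5, 6, 7, 8, 9, 1, 11, 15, 13, 14, 0]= (0 10 1 12 15)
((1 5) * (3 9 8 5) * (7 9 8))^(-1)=((1 3 8 5)(7 9))^(-1)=(1 5 8 3)(7 9)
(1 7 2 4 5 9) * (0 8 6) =[8, 7, 4, 3, 5, 9, 0, 2, 6, 1] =(0 8 6)(1 7 2 4 5 9)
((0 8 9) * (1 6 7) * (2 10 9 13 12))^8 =((0 8 13 12 2 10 9)(1 6 7))^8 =(0 8 13 12 2 10 9)(1 7 6)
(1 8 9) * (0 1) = (0 1 8 9) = [1, 8, 2, 3, 4, 5, 6, 7, 9, 0]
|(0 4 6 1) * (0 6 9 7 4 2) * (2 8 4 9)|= 4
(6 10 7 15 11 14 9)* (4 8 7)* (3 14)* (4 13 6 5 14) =(3 4 8 7 15 11)(5 14 9)(6 10 13) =[0, 1, 2, 4, 8, 14, 10, 15, 7, 5, 13, 3, 12, 6, 9, 11]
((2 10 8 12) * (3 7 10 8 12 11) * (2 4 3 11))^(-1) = ((2 8)(3 7 10 12 4))^(-1) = (2 8)(3 4 12 10 7)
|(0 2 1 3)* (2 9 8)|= |(0 9 8 2 1 3)|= 6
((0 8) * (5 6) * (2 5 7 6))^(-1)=((0 8)(2 5)(6 7))^(-1)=(0 8)(2 5)(6 7)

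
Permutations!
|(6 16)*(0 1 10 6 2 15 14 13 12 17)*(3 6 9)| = |(0 1 10 9 3 6 16 2 15 14 13 12 17)| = 13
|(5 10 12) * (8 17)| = 6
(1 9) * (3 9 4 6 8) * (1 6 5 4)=(3 9 6 8)(4 5)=[0, 1, 2, 9, 5, 4, 8, 7, 3, 6]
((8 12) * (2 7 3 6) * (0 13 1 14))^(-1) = (0 14 1 13)(2 6 3 7)(8 12)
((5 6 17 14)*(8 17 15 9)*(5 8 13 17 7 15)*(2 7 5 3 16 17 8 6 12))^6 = ((2 7 15 9 13 8 5 12)(3 16 17 14 6))^6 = (2 5 13 15)(3 16 17 14 6)(7 12 8 9)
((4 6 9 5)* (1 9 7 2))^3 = (1 4 2 5 7 9 6)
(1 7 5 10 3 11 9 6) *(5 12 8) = [0, 7, 2, 11, 4, 10, 1, 12, 5, 6, 3, 9, 8] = (1 7 12 8 5 10 3 11 9 6)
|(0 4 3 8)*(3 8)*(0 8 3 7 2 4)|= |(8)(2 4 3 7)|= 4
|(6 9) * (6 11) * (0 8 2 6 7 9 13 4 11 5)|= 10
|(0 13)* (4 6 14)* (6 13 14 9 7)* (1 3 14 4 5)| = 12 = |(0 4 13)(1 3 14 5)(6 9 7)|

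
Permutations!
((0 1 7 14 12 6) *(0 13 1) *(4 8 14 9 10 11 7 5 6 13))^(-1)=(1 13 12 14 8 4 6 5)(7 11 10 9)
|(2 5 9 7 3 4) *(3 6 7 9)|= 4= |(9)(2 5 3 4)(6 7)|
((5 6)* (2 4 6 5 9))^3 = ((2 4 6 9))^3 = (2 9 6 4)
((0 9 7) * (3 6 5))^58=((0 9 7)(3 6 5))^58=(0 9 7)(3 6 5)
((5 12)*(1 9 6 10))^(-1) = ((1 9 6 10)(5 12))^(-1) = (1 10 6 9)(5 12)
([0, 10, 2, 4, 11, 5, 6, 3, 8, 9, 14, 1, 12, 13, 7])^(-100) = (1 4 7 10 11 3 14)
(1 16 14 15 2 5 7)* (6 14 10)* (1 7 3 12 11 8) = (1 16 10 6 14 15 2 5 3 12 11 8) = [0, 16, 5, 12, 4, 3, 14, 7, 1, 9, 6, 8, 11, 13, 15, 2, 10]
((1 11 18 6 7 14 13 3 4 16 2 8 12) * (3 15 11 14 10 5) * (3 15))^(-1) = ((1 14 13 3 4 16 2 8 12)(5 15 11 18 6 7 10))^(-1) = (1 12 8 2 16 4 3 13 14)(5 10 7 6 18 11 15)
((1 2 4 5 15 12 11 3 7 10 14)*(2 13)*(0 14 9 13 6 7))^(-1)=((0 14 1 6 7 10 9 13 2 4 5 15 12 11 3))^(-1)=(0 3 11 12 15 5 4 2 13 9 10 7 6 1 14)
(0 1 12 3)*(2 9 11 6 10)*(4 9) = (0 1 12 3)(2 4 9 11 6 10) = [1, 12, 4, 0, 9, 5, 10, 7, 8, 11, 2, 6, 3]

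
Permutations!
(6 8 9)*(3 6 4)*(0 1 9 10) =(0 1 9 4 3 6 8 10) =[1, 9, 2, 6, 3, 5, 8, 7, 10, 4, 0]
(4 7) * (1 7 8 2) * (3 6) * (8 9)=(1 7 4 9 8 2)(3 6)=[0, 7, 1, 6, 9, 5, 3, 4, 2, 8]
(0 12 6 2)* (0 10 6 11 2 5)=(0 12 11 2 10 6 5)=[12, 1, 10, 3, 4, 0, 5, 7, 8, 9, 6, 2, 11]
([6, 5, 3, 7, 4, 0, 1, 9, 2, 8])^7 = [5, 6, 7, 9, 4, 1, 0, 8, 3, 2]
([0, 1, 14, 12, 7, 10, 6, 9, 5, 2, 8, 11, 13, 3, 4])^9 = (2 9 7 4 14)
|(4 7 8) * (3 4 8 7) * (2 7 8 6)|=4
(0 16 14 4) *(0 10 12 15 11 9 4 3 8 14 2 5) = (0 16 2 5)(3 8 14)(4 10 12 15 11 9) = [16, 1, 5, 8, 10, 0, 6, 7, 14, 4, 12, 9, 15, 13, 3, 11, 2]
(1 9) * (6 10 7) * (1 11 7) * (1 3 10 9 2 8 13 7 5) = (1 2 8 13 7 6 9 11 5)(3 10) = [0, 2, 8, 10, 4, 1, 9, 6, 13, 11, 3, 5, 12, 7]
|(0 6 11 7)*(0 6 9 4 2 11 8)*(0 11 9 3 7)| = |(0 3 7 6 8 11)(2 9 4)| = 6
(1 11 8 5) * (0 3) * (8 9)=[3, 11, 2, 0, 4, 1, 6, 7, 5, 8, 10, 9]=(0 3)(1 11 9 8 5)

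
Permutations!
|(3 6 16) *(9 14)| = |(3 6 16)(9 14)| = 6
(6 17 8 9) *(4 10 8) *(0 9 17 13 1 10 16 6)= [9, 10, 2, 3, 16, 5, 13, 7, 17, 0, 8, 11, 12, 1, 14, 15, 6, 4]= (0 9)(1 10 8 17 4 16 6 13)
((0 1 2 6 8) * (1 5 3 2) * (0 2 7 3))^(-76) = ((0 5)(2 6 8)(3 7))^(-76) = (2 8 6)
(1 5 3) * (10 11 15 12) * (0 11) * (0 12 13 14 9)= (0 11 15 13 14 9)(1 5 3)(10 12)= [11, 5, 2, 1, 4, 3, 6, 7, 8, 0, 12, 15, 10, 14, 9, 13]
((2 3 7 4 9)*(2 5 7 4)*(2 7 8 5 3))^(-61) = ((3 4 9)(5 8))^(-61) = (3 9 4)(5 8)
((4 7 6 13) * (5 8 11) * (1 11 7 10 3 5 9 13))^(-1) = (1 6 7 8 5 3 10 4 13 9 11)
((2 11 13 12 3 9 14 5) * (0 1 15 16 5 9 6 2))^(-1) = ((0 1 15 16 5)(2 11 13 12 3 6)(9 14))^(-1) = (0 5 16 15 1)(2 6 3 12 13 11)(9 14)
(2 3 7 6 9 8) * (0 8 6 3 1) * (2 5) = (0 8 5 2 1)(3 7)(6 9) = [8, 0, 1, 7, 4, 2, 9, 3, 5, 6]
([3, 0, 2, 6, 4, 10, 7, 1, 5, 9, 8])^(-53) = [6, 3, 2, 7, 4, 10, 1, 0, 5, 9, 8]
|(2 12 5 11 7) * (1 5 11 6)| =12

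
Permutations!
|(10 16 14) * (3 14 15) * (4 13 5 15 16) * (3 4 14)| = |(16)(4 13 5 15)(10 14)| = 4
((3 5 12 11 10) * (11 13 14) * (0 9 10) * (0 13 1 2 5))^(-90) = (14)(0 10)(1 5)(2 12)(3 9)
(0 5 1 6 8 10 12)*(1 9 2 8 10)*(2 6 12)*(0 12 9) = [5, 9, 8, 3, 4, 0, 10, 7, 1, 6, 2, 11, 12] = (12)(0 5)(1 9 6 10 2 8)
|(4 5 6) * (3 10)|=6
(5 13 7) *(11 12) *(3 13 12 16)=(3 13 7 5 12 11 16)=[0, 1, 2, 13, 4, 12, 6, 5, 8, 9, 10, 16, 11, 7, 14, 15, 3]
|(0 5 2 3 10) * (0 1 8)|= |(0 5 2 3 10 1 8)|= 7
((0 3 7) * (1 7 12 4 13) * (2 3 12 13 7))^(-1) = (0 7 4 12)(1 13 3 2)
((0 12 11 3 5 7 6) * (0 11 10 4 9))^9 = (0 9 4 10 12)(3 11 6 7 5)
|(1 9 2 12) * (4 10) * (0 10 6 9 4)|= |(0 10)(1 4 6 9 2 12)|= 6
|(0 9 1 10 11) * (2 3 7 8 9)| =9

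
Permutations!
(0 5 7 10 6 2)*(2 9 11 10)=(0 5 7 2)(6 9 11 10)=[5, 1, 0, 3, 4, 7, 9, 2, 8, 11, 6, 10]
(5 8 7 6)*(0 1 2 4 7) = (0 1 2 4 7 6 5 8) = [1, 2, 4, 3, 7, 8, 5, 6, 0]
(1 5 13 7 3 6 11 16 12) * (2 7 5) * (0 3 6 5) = (0 3 5 13)(1 2 7 6 11 16 12) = [3, 2, 7, 5, 4, 13, 11, 6, 8, 9, 10, 16, 1, 0, 14, 15, 12]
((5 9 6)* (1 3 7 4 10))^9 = ((1 3 7 4 10)(5 9 6))^9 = (1 10 4 7 3)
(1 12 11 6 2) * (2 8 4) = (1 12 11 6 8 4 2) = [0, 12, 1, 3, 2, 5, 8, 7, 4, 9, 10, 6, 11]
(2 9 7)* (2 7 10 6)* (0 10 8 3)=(0 10 6 2 9 8 3)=[10, 1, 9, 0, 4, 5, 2, 7, 3, 8, 6]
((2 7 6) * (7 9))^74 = (2 7)(6 9)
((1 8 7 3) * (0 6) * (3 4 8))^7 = (0 6)(1 3)(4 8 7)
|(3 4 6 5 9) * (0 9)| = 6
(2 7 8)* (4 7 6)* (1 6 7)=(1 6 4)(2 7 8)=[0, 6, 7, 3, 1, 5, 4, 8, 2]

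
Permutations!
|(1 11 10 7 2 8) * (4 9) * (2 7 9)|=7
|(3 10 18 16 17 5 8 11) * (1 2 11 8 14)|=|(1 2 11 3 10 18 16 17 5 14)|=10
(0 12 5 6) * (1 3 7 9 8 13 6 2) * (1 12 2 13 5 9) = (0 2 12 9 8 5 13 6)(1 3 7) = [2, 3, 12, 7, 4, 13, 0, 1, 5, 8, 10, 11, 9, 6]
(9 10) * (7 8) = (7 8)(9 10) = [0, 1, 2, 3, 4, 5, 6, 8, 7, 10, 9]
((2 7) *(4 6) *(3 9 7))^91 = (2 7 9 3)(4 6)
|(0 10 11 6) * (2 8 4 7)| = 4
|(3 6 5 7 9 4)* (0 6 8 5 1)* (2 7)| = |(0 6 1)(2 7 9 4 3 8 5)| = 21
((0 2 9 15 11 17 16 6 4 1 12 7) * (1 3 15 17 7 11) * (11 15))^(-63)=(0 3 16 2 11 6 9 7 4 17)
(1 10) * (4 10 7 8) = (1 7 8 4 10) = [0, 7, 2, 3, 10, 5, 6, 8, 4, 9, 1]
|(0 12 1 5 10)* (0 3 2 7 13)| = 9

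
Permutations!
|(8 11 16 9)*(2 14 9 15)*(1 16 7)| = 9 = |(1 16 15 2 14 9 8 11 7)|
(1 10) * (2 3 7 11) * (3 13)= (1 10)(2 13 3 7 11)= [0, 10, 13, 7, 4, 5, 6, 11, 8, 9, 1, 2, 12, 3]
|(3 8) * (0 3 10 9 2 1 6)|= 8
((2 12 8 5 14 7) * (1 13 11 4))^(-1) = (1 4 11 13)(2 7 14 5 8 12)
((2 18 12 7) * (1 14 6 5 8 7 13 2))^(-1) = (1 7 8 5 6 14)(2 13 12 18)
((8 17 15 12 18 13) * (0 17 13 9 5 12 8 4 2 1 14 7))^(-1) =((0 17 15 8 13 4 2 1 14 7)(5 12 18 9))^(-1) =(0 7 14 1 2 4 13 8 15 17)(5 9 18 12)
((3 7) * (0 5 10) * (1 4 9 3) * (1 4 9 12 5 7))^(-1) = (0 10 5 12 4 7)(1 3 9)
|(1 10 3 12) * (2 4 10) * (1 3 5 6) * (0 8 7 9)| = 12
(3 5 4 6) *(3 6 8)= (3 5 4 8)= [0, 1, 2, 5, 8, 4, 6, 7, 3]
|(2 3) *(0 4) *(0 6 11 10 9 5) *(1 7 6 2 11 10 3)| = 18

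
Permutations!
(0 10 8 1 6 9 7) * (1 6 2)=(0 10 8 6 9 7)(1 2)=[10, 2, 1, 3, 4, 5, 9, 0, 6, 7, 8]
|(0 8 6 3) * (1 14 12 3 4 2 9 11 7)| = |(0 8 6 4 2 9 11 7 1 14 12 3)| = 12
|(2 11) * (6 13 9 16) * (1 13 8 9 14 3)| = 4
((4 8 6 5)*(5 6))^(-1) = ((4 8 5))^(-1) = (4 5 8)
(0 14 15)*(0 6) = [14, 1, 2, 3, 4, 5, 0, 7, 8, 9, 10, 11, 12, 13, 15, 6] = (0 14 15 6)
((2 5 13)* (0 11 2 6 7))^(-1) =(0 7 6 13 5 2 11)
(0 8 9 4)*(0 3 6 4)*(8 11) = (0 11 8 9)(3 6 4) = [11, 1, 2, 6, 3, 5, 4, 7, 9, 0, 10, 8]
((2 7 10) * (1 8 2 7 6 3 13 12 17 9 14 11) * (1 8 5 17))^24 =(17)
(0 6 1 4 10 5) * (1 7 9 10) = (0 6 7 9 10 5)(1 4) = [6, 4, 2, 3, 1, 0, 7, 9, 8, 10, 5]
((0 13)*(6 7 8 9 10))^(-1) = (0 13)(6 10 9 8 7) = ((0 13)(6 7 8 9 10))^(-1)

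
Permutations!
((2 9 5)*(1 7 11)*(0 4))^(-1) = (0 4)(1 11 7)(2 5 9) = ((0 4)(1 7 11)(2 9 5))^(-1)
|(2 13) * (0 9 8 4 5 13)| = |(0 9 8 4 5 13 2)| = 7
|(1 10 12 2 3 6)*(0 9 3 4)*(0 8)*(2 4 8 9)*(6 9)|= |(0 2 8)(1 10 12 4 6)(3 9)|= 30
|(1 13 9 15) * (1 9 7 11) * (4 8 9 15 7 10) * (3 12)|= 8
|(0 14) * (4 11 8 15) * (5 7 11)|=|(0 14)(4 5 7 11 8 15)|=6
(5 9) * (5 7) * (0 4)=(0 4)(5 9 7)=[4, 1, 2, 3, 0, 9, 6, 5, 8, 7]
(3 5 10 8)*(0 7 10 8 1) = [7, 0, 2, 5, 4, 8, 6, 10, 3, 9, 1] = (0 7 10 1)(3 5 8)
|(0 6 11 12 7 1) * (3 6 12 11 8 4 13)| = 20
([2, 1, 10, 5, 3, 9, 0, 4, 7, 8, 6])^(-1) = (0 6 10 2)(3 4 7 8 9 5)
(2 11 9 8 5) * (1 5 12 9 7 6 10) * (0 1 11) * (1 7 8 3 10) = (0 7 6 1 5 2)(3 10 11 8 12 9) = [7, 5, 0, 10, 4, 2, 1, 6, 12, 3, 11, 8, 9]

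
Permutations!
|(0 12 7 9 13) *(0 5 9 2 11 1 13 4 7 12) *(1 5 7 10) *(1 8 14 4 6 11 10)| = 8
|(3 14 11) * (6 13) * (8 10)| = |(3 14 11)(6 13)(8 10)| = 6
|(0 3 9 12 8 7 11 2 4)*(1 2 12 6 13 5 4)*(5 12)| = 22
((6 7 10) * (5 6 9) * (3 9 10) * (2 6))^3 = ((10)(2 6 7 3 9 5))^3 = (10)(2 3)(5 7)(6 9)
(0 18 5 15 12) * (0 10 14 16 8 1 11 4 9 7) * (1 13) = (0 18 5 15 12 10 14 16 8 13 1 11 4 9 7) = [18, 11, 2, 3, 9, 15, 6, 0, 13, 7, 14, 4, 10, 1, 16, 12, 8, 17, 5]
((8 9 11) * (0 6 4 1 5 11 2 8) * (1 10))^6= (0 11 5 1 10 4 6)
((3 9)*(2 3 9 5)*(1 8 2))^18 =((9)(1 8 2 3 5))^18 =(9)(1 3 8 5 2)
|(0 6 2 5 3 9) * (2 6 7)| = |(0 7 2 5 3 9)| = 6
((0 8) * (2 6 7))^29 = (0 8)(2 7 6)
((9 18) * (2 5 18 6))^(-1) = ((2 5 18 9 6))^(-1) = (2 6 9 18 5)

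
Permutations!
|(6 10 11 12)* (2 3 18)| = 12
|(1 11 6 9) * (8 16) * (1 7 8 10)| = |(1 11 6 9 7 8 16 10)| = 8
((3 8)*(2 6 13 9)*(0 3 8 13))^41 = ((0 3 13 9 2 6))^41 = (0 6 2 9 13 3)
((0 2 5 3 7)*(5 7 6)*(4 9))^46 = ((0 2 7)(3 6 5)(4 9))^46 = (9)(0 2 7)(3 6 5)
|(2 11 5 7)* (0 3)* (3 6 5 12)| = 8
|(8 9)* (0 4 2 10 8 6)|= |(0 4 2 10 8 9 6)|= 7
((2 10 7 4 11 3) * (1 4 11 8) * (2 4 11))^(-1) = ((1 11 3 4 8)(2 10 7))^(-1) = (1 8 4 3 11)(2 7 10)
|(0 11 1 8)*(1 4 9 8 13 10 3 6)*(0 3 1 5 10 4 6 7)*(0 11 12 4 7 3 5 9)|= 9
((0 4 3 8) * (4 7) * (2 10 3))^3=(0 2 8 4 3 7 10)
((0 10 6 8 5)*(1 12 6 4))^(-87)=(0 10 4 1 12 6 8 5)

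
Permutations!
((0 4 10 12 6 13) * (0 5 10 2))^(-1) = (0 2 4)(5 13 6 12 10)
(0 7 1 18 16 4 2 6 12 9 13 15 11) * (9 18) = (0 7 1 9 13 15 11)(2 6 12 18 16 4) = [7, 9, 6, 3, 2, 5, 12, 1, 8, 13, 10, 0, 18, 15, 14, 11, 4, 17, 16]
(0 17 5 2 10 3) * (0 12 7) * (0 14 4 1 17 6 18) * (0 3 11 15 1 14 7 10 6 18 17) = [18, 0, 6, 12, 14, 2, 17, 7, 8, 9, 11, 15, 10, 13, 4, 1, 16, 5, 3] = (0 18 3 12 10 11 15 1)(2 6 17 5)(4 14)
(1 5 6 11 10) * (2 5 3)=[0, 3, 5, 2, 4, 6, 11, 7, 8, 9, 1, 10]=(1 3 2 5 6 11 10)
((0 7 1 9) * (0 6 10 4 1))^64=((0 7)(1 9 6 10 4))^64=(1 4 10 6 9)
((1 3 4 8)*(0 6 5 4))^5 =((0 6 5 4 8 1 3))^5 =(0 1 4 6 3 8 5)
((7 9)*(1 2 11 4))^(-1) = (1 4 11 2)(7 9)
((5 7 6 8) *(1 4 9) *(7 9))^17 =(1 6 9 7 5 4 8)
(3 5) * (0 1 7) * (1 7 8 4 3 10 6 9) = (0 7)(1 8 4 3 5 10 6 9) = [7, 8, 2, 5, 3, 10, 9, 0, 4, 1, 6]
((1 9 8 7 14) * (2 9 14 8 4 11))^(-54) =((1 14)(2 9 4 11)(7 8))^(-54) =(14)(2 4)(9 11)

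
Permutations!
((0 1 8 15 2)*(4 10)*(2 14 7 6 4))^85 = (0 7)(1 6)(2 14)(4 8)(10 15)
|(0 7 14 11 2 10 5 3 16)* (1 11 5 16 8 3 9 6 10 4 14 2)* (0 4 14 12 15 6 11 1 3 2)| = 42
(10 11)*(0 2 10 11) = (11)(0 2 10) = [2, 1, 10, 3, 4, 5, 6, 7, 8, 9, 0, 11]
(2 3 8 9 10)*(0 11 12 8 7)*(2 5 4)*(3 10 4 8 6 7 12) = [11, 1, 10, 12, 2, 8, 7, 0, 9, 4, 5, 3, 6] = (0 11 3 12 6 7)(2 10 5 8 9 4)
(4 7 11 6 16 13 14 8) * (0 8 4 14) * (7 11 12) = (0 8 14 4 11 6 16 13)(7 12) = [8, 1, 2, 3, 11, 5, 16, 12, 14, 9, 10, 6, 7, 0, 4, 15, 13]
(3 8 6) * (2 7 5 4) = [0, 1, 7, 8, 2, 4, 3, 5, 6] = (2 7 5 4)(3 8 6)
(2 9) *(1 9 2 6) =(1 9 6) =[0, 9, 2, 3, 4, 5, 1, 7, 8, 6]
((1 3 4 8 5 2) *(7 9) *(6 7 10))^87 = ((1 3 4 8 5 2)(6 7 9 10))^87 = (1 8)(2 4)(3 5)(6 10 9 7)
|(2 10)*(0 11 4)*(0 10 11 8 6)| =12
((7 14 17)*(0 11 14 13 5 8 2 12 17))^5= ((0 11 14)(2 12 17 7 13 5 8))^5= (0 14 11)(2 5 7 12 8 13 17)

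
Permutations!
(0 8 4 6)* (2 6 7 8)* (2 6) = (0 6)(4 7 8) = [6, 1, 2, 3, 7, 5, 0, 8, 4]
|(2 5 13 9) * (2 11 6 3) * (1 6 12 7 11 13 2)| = 6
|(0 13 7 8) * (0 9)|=5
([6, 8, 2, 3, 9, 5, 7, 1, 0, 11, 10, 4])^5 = (4 11 9)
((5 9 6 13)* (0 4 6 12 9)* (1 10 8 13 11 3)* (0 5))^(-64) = ((0 4 6 11 3 1 10 8 13)(9 12))^(-64) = (0 13 8 10 1 3 11 6 4)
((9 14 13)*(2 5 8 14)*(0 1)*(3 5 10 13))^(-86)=((0 1)(2 10 13 9)(3 5 8 14))^(-86)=(2 13)(3 8)(5 14)(9 10)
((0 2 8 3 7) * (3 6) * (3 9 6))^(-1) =(0 7 3 8 2)(6 9) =((0 2 8 3 7)(6 9))^(-1)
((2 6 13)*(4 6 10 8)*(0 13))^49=((0 13 2 10 8 4 6))^49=(13)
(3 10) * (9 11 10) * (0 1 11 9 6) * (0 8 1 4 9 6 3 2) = [4, 11, 0, 3, 9, 5, 8, 7, 1, 6, 2, 10] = (0 4 9 6 8 1 11 10 2)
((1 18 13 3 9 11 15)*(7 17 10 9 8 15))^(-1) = (1 15 8 3 13 18)(7 11 9 10 17)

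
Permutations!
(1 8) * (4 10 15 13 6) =[0, 8, 2, 3, 10, 5, 4, 7, 1, 9, 15, 11, 12, 6, 14, 13] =(1 8)(4 10 15 13 6)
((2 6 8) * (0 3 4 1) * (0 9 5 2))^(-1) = (0 8 6 2 5 9 1 4 3) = ((0 3 4 1 9 5 2 6 8))^(-1)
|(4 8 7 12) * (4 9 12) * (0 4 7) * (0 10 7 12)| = 7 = |(0 4 8 10 7 12 9)|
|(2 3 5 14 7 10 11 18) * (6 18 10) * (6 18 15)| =6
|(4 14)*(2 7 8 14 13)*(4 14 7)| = 6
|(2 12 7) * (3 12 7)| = 2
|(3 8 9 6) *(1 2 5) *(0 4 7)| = 12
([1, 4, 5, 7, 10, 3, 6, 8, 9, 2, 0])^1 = (0 1 4 10)(2 5 3 7 8 9)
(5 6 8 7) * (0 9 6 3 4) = (0 9 6 8 7 5 3 4) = [9, 1, 2, 4, 0, 3, 8, 5, 7, 6]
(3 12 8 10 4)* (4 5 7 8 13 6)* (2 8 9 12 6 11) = (2 8 10 5 7 9 12 13 11)(3 6 4) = [0, 1, 8, 6, 3, 7, 4, 9, 10, 12, 5, 2, 13, 11]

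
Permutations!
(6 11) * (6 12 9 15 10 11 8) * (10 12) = (6 8)(9 15 12)(10 11) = [0, 1, 2, 3, 4, 5, 8, 7, 6, 15, 11, 10, 9, 13, 14, 12]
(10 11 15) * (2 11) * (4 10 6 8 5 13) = [0, 1, 11, 3, 10, 13, 8, 7, 5, 9, 2, 15, 12, 4, 14, 6] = (2 11 15 6 8 5 13 4 10)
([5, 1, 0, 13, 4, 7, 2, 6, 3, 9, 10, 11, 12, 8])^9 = [2, 1, 6, 3, 4, 0, 7, 5, 8, 9, 10, 11, 12, 13]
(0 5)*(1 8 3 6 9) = (0 5)(1 8 3 6 9) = [5, 8, 2, 6, 4, 0, 9, 7, 3, 1]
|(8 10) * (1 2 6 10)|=|(1 2 6 10 8)|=5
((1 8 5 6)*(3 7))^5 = ((1 8 5 6)(3 7))^5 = (1 8 5 6)(3 7)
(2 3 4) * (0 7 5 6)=[7, 1, 3, 4, 2, 6, 0, 5]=(0 7 5 6)(2 3 4)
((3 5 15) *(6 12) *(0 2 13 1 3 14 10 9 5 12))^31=((0 2 13 1 3 12 6)(5 15 14 10 9))^31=(0 1 6 13 12 2 3)(5 15 14 10 9)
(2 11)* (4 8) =(2 11)(4 8) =[0, 1, 11, 3, 8, 5, 6, 7, 4, 9, 10, 2]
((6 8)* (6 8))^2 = ((8))^2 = (8)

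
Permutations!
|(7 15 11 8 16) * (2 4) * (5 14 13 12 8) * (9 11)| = 10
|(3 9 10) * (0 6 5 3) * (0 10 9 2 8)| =|(10)(0 6 5 3 2 8)| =6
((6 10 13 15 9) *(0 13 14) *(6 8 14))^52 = ((0 13 15 9 8 14)(6 10))^52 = (0 8 15)(9 13 14)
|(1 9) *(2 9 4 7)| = |(1 4 7 2 9)| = 5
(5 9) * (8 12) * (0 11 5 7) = [11, 1, 2, 3, 4, 9, 6, 0, 12, 7, 10, 5, 8] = (0 11 5 9 7)(8 12)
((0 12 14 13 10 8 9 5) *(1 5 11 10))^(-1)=(0 5 1 13 14 12)(8 10 11 9)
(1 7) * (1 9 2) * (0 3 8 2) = (0 3 8 2 1 7 9) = [3, 7, 1, 8, 4, 5, 6, 9, 2, 0]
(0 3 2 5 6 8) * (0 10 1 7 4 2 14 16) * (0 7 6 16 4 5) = (0 3 14 4 2)(1 6 8 10)(5 16 7) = [3, 6, 0, 14, 2, 16, 8, 5, 10, 9, 1, 11, 12, 13, 4, 15, 7]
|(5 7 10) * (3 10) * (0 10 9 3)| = |(0 10 5 7)(3 9)| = 4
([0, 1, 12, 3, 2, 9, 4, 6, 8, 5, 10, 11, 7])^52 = (2 7 4 12 6)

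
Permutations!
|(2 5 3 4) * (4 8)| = |(2 5 3 8 4)| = 5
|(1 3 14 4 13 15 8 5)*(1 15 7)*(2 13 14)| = 30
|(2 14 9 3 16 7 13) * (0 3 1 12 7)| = 21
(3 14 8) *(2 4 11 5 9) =(2 4 11 5 9)(3 14 8) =[0, 1, 4, 14, 11, 9, 6, 7, 3, 2, 10, 5, 12, 13, 8]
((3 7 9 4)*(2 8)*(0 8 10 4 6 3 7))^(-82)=((0 8 2 10 4 7 9 6 3))^(-82)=(0 3 6 9 7 4 10 2 8)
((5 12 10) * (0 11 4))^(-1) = ((0 11 4)(5 12 10))^(-1) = (0 4 11)(5 10 12)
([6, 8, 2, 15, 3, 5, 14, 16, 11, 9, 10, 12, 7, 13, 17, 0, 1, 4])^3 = [17, 12, 2, 6, 0, 5, 4, 8, 7, 9, 10, 16, 1, 13, 3, 14, 11, 15]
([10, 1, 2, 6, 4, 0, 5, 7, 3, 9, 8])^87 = (0 3)(5 8)(6 10)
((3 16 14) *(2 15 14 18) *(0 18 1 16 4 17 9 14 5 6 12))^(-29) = (0 12 6 5 15 2 18)(1 16)(3 4 17 9 14)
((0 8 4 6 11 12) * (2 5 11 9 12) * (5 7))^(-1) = (0 12 9 6 4 8)(2 11 5 7)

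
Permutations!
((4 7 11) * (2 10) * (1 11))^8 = ((1 11 4 7)(2 10))^8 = (11)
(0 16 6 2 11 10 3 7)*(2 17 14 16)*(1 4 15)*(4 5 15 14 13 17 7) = [2, 5, 11, 4, 14, 15, 7, 0, 8, 9, 3, 10, 12, 17, 16, 1, 6, 13] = (0 2 11 10 3 4 14 16 6 7)(1 5 15)(13 17)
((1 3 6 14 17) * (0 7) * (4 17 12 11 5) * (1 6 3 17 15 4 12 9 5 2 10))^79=((0 7)(1 17 6 14 9 5 12 11 2 10)(4 15))^79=(0 7)(1 10 2 11 12 5 9 14 6 17)(4 15)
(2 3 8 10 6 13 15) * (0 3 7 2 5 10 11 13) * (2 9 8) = (0 3 2 7 9 8 11 13 15 5 10 6) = [3, 1, 7, 2, 4, 10, 0, 9, 11, 8, 6, 13, 12, 15, 14, 5]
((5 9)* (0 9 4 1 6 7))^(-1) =((0 9 5 4 1 6 7))^(-1) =(0 7 6 1 4 5 9)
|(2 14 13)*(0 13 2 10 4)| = |(0 13 10 4)(2 14)| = 4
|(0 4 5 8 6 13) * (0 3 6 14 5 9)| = 3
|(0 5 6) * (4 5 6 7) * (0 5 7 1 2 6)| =4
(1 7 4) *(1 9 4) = (1 7)(4 9) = [0, 7, 2, 3, 9, 5, 6, 1, 8, 4]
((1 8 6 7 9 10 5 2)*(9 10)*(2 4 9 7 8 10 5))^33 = (10)(4 9 7 5)(6 8)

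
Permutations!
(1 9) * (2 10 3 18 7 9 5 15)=(1 5 15 2 10 3 18 7 9)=[0, 5, 10, 18, 4, 15, 6, 9, 8, 1, 3, 11, 12, 13, 14, 2, 16, 17, 7]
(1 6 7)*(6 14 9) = [0, 14, 2, 3, 4, 5, 7, 1, 8, 6, 10, 11, 12, 13, 9] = (1 14 9 6 7)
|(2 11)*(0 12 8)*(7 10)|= 6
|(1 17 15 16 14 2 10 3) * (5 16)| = 9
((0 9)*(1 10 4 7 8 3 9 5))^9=((0 5 1 10 4 7 8 3 9))^9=(10)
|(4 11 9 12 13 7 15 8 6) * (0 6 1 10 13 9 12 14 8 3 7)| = |(0 6 4 11 12 9 14 8 1 10 13)(3 7 15)| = 33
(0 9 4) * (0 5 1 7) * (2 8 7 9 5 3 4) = [5, 9, 8, 4, 3, 1, 6, 0, 7, 2] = (0 5 1 9 2 8 7)(3 4)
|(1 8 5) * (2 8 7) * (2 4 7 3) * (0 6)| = 10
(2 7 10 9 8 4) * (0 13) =(0 13)(2 7 10 9 8 4) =[13, 1, 7, 3, 2, 5, 6, 10, 4, 8, 9, 11, 12, 0]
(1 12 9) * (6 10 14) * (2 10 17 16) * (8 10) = (1 12 9)(2 8 10 14 6 17 16) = [0, 12, 8, 3, 4, 5, 17, 7, 10, 1, 14, 11, 9, 13, 6, 15, 2, 16]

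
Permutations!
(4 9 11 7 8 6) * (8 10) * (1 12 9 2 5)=(1 12 9 11 7 10 8 6 4 2 5)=[0, 12, 5, 3, 2, 1, 4, 10, 6, 11, 8, 7, 9]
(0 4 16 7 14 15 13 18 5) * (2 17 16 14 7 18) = (0 4 14 15 13 2 17 16 18 5) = [4, 1, 17, 3, 14, 0, 6, 7, 8, 9, 10, 11, 12, 2, 15, 13, 18, 16, 5]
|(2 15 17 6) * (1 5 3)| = |(1 5 3)(2 15 17 6)| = 12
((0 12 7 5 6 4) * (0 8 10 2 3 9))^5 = (0 4 9 6 3 5 2 7 10 12 8)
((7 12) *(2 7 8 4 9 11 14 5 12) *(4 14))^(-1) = ((2 7)(4 9 11)(5 12 8 14))^(-1) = (2 7)(4 11 9)(5 14 8 12)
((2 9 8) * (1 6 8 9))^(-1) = (9)(1 2 8 6)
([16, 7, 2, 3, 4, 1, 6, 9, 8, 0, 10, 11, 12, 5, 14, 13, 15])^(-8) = (16)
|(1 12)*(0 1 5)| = |(0 1 12 5)| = 4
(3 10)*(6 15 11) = (3 10)(6 15 11) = [0, 1, 2, 10, 4, 5, 15, 7, 8, 9, 3, 6, 12, 13, 14, 11]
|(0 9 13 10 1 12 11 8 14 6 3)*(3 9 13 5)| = 12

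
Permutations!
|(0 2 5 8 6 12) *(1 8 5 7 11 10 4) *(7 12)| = 21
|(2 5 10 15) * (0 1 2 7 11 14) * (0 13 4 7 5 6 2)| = 30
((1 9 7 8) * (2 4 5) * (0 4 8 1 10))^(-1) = ((0 4 5 2 8 10)(1 9 7))^(-1) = (0 10 8 2 5 4)(1 7 9)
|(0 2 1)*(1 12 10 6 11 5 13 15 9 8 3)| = 13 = |(0 2 12 10 6 11 5 13 15 9 8 3 1)|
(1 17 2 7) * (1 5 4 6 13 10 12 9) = (1 17 2 7 5 4 6 13 10 12 9) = [0, 17, 7, 3, 6, 4, 13, 5, 8, 1, 12, 11, 9, 10, 14, 15, 16, 2]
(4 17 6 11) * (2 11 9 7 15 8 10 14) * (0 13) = [13, 1, 11, 3, 17, 5, 9, 15, 10, 7, 14, 4, 12, 0, 2, 8, 16, 6] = (0 13)(2 11 4 17 6 9 7 15 8 10 14)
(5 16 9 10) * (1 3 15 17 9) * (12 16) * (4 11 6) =(1 3 15 17 9 10 5 12 16)(4 11 6) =[0, 3, 2, 15, 11, 12, 4, 7, 8, 10, 5, 6, 16, 13, 14, 17, 1, 9]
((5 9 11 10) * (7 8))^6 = ((5 9 11 10)(7 8))^6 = (5 11)(9 10)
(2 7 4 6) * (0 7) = (0 7 4 6 2) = [7, 1, 0, 3, 6, 5, 2, 4]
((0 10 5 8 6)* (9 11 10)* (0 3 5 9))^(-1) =(3 6 8 5)(9 10 11)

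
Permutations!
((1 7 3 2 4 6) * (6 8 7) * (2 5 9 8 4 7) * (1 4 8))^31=(1 2 9 8 5 4 3 6 7)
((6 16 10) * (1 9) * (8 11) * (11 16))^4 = ((1 9)(6 11 8 16 10))^4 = (6 10 16 8 11)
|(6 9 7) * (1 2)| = 6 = |(1 2)(6 9 7)|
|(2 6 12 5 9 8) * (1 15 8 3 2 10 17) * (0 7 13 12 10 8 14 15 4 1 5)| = |(0 7 13 12)(1 4)(2 6 10 17 5 9 3)(14 15)| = 28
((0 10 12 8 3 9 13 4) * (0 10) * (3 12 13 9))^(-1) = ((4 10 13)(8 12))^(-1) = (4 13 10)(8 12)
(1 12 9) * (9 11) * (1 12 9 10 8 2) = (1 9 12 11 10 8 2) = [0, 9, 1, 3, 4, 5, 6, 7, 2, 12, 8, 10, 11]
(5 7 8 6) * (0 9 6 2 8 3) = (0 9 6 5 7 3)(2 8) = [9, 1, 8, 0, 4, 7, 5, 3, 2, 6]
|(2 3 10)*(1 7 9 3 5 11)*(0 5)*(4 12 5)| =|(0 4 12 5 11 1 7 9 3 10 2)| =11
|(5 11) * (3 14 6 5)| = 5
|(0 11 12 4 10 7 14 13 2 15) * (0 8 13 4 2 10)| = 11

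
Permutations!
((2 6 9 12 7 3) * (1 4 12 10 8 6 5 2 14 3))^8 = (14)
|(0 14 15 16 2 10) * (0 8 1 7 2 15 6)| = 30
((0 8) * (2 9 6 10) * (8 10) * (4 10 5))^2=((0 5 4 10 2 9 6 8))^2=(0 4 2 6)(5 10 9 8)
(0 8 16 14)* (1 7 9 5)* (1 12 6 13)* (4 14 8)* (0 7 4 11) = (0 11)(1 4 14 7 9 5 12 6 13)(8 16) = [11, 4, 2, 3, 14, 12, 13, 9, 16, 5, 10, 0, 6, 1, 7, 15, 8]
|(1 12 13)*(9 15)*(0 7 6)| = |(0 7 6)(1 12 13)(9 15)| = 6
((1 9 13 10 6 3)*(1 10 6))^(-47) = (1 9 13 6 3 10)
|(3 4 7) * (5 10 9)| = |(3 4 7)(5 10 9)| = 3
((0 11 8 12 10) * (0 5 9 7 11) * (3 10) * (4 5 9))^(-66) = (3 11 10 8 9 12 7)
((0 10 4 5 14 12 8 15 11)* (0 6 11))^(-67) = ((0 10 4 5 14 12 8 15)(6 11))^(-67) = (0 12 4 15 14 10 8 5)(6 11)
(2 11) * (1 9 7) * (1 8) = [0, 9, 11, 3, 4, 5, 6, 8, 1, 7, 10, 2] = (1 9 7 8)(2 11)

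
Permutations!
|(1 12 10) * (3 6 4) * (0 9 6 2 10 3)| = |(0 9 6 4)(1 12 3 2 10)| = 20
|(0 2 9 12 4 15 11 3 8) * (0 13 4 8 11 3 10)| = 11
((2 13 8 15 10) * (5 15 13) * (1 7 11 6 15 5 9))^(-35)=(1 10 11 9 15 7 2 6)(8 13)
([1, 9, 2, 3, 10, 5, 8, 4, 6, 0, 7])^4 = (0 1 9)(4 10 7)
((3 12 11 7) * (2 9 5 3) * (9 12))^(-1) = (2 7 11 12)(3 5 9) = ((2 12 11 7)(3 9 5))^(-1)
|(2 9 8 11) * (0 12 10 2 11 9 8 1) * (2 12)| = |(0 2 8 9 1)(10 12)| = 10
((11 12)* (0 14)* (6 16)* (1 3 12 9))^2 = (16)(1 12 9 3 11)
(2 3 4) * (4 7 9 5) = (2 3 7 9 5 4) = [0, 1, 3, 7, 2, 4, 6, 9, 8, 5]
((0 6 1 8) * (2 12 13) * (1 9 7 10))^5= ((0 6 9 7 10 1 8)(2 12 13))^5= (0 1 7 6 8 10 9)(2 13 12)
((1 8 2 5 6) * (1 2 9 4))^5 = (1 8 9 4)(2 6 5) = ((1 8 9 4)(2 5 6))^5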